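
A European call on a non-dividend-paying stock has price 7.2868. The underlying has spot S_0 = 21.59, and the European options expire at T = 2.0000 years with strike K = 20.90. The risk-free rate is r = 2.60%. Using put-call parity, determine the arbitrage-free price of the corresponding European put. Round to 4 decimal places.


Put-call parity: C - P = S_0 * exp(-qT) - K * exp(-rT).
S_0 * exp(-qT) = 21.5900 * 1.00000000 = 21.59000000
K * exp(-rT) = 20.9000 * 0.94932887 = 19.84097332
P = C - S*exp(-qT) + K*exp(-rT)
P = 7.2868 - 21.59000000 + 19.84097332 = 5.5378

Answer: Put price = 5.5378


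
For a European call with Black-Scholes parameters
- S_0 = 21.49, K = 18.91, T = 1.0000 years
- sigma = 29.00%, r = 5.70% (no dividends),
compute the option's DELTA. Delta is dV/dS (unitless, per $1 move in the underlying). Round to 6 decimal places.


d1 = 0.7825752689; d2 = 0.4925752689
phi(d1) = 0.2937134758; exp(-qT) = 1.0000000000; exp(-rT) = 0.9445940694
N(d1) = 0.7830617155
Delta = exp(-qT) * N(d1) = 1.0000000000 * 0.7830617155 = 0.783062

Answer: Delta = 0.783062


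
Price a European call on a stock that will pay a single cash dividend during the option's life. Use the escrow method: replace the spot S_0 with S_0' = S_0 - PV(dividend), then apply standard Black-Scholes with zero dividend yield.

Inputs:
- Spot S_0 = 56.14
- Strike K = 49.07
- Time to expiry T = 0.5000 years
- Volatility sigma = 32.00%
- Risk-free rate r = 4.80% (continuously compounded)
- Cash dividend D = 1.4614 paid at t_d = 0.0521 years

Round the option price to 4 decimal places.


PV(D) = D * exp(-r * t_d) = 1.4614 * 0.99750232 = 1.45774990
S_0' = S_0 - PV(D) = 56.1400 - 1.45774990 = 54.68225010
d1 = (ln(S_0'/K) + (r + sigma^2/2)*T) / (sigma*sqrt(T)) = 0.69778761
d2 = d1 - sigma*sqrt(T) = 0.47151344
exp(-rT) = 0.97628571
N(d1) = 0.75734498; N(d2) = 0.68136294
C = S_0' * N(d1) - K * exp(-rT) * N(d2) = 54.68225010 * 0.75734498 - 49.0700 * 0.97628571 * 0.68136294 = 8.7717

Answer: Price = 8.7717


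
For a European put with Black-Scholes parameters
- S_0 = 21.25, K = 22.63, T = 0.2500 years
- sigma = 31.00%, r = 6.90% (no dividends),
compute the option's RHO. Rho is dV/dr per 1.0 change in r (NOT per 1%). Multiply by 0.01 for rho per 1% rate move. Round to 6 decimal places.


d1 = -0.2171423502; d2 = -0.3721423502
phi(d1) = 0.3896470563; exp(-qT) = 1.0000000000; exp(-rT) = 0.9828979294
N(-d2) = 0.6451065669
Rho = -K*T*exp(-rT)*N(-d2) = -22.6300 * 0.2500 * 0.9828979294 * 0.6451065669 = -3.587273

Answer: Rho = -3.587273


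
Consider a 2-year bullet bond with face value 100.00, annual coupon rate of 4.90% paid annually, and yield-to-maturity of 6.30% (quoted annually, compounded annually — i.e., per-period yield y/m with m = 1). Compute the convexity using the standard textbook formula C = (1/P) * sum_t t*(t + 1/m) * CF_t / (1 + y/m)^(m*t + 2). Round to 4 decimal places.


Answer: Convexity = 5.1424

Derivation:
Coupon per period c = face * coupon_rate / m = 4.900000
Periods per year m = 1; per-period yield y/m = 0.063000
Number of cashflows N = 2
Cashflows (t years, CF_t, discount factor 1/(1+y/m)^(m*t), PV):
  t = 1.0000: CF_t = 4.900000, DF = 0.940734, PV = 4.609595
  t = 2.0000: CF_t = 104.900000, DF = 0.884980, PV = 92.834405
Price P = sum_t PV_t = 97.444001
Convexity numerator sum_t t*(t + 1/m) * CF_t / (1+y/m)^(m*t + 2):
  t = 1.0000: term = 8.158800
  t = 2.0000: term = 492.939568
Convexity = (1/P) * sum = 501.098368 / 97.444001 = 5.142424


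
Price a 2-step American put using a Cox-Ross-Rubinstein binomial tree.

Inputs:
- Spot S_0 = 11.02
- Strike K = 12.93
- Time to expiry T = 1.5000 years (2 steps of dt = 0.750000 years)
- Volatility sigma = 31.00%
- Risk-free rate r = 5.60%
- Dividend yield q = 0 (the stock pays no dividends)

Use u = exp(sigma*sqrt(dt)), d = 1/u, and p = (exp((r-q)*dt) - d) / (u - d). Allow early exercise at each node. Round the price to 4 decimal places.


dt = T/N = 0.750000
u = exp(sigma*sqrt(dt)) = 1.307959; d = 1/u = 0.764550
p = (exp((r-q)*dt) - d) / (u - d) = 0.512219
Discount per step: exp(-r*dt) = 0.958870
Stock lattice S(k, i) with i counting down-moves:
  k=0: S(0,0) = 11.0200
  k=1: S(1,0) = 14.4137; S(1,1) = 8.4253
  k=2: S(2,0) = 18.8525; S(2,1) = 11.0200; S(2,2) = 6.4416
Terminal payoffs V(N, i) = max(K - S_T, 0):
  V(2,0) = 0.000000; V(2,1) = 1.910000; V(2,2) = 6.488406
Backward induction: V(k, i) = exp(-r*dt) * [p * V(k+1, i) + (1-p) * V(k+1, i+1)]; then take max(V_cont, immediate exercise) for American.
  V(1,0) = exp(-r*dt) * [p*0.000000 + (1-p)*1.910000] = 0.893342; exercise = 0.000000; V(1,0) = max -> 0.893342
  V(1,1) = exp(-r*dt) * [p*1.910000 + (1-p)*6.488406] = 3.972845; exercise = 4.504659; V(1,1) = max -> 4.504659
  V(0,0) = exp(-r*dt) * [p*0.893342 + (1-p)*4.504659] = 2.545678; exercise = 1.910000; V(0,0) = max -> 2.545678

Answer: Price = V(0,0) = 2.5457


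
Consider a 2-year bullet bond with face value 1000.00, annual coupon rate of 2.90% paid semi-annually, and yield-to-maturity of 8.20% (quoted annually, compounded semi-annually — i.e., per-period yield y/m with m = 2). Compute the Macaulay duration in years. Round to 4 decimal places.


Coupon per period c = face * coupon_rate / m = 14.500000
Periods per year m = 2; per-period yield y/m = 0.041000
Number of cashflows N = 4
Cashflows (t years, CF_t, discount factor 1/(1+y/m)^(m*t), PV):
  t = 0.5000: CF_t = 14.500000, DF = 0.960615, PV = 13.928915
  t = 1.0000: CF_t = 14.500000, DF = 0.922781, PV = 13.380321
  t = 1.5000: CF_t = 14.500000, DF = 0.886437, PV = 12.853335
  t = 2.0000: CF_t = 1014.500000, DF = 0.851524, PV = 863.871474
Price P = sum_t PV_t = 904.034044
Macaulay numerator sum_t t * PV_t:
  t * PV_t at t = 0.5000: 6.964457
  t * PV_t at t = 1.0000: 13.380321
  t * PV_t at t = 1.5000: 19.280002
  t * PV_t at t = 2.0000: 1727.742948
Macaulay duration D = (sum_t t * PV_t) / P = 1767.367728 / 904.034044 = 1.954979

Answer: Macaulay duration = 1.9550 years


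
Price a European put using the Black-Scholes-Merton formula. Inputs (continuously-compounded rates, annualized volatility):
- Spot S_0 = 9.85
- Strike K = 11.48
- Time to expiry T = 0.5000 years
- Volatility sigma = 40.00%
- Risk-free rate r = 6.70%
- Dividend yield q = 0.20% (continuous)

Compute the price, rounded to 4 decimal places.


Answer: Price = 1.9131

Derivation:
d1 = (ln(S/K) + (r - q + 0.5*sigma^2) * T) / (sigma * sqrt(T)) = -0.28508755
d2 = d1 - sigma * sqrt(T) = -0.56793026
exp(-rT) = 0.96705491; exp(-qT) = 0.99900050
P = K * exp(-rT) * N(-d2) - S_0 * exp(-qT) * N(-d1)
N(-d1) = 0.61221147; N(-d2) = 0.71495884
P = 11.4800 * 0.96705491 * 0.71495884 - 9.8500 * 0.99900050 * 0.61221147 = 1.9131


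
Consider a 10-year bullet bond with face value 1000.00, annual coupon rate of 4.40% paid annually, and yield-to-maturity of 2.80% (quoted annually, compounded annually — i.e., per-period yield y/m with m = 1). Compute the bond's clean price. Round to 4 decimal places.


Coupon per period c = face * coupon_rate / m = 44.000000
Periods per year m = 1; per-period yield y/m = 0.028000
Number of cashflows N = 10
Cashflows (t years, CF_t, discount factor 1/(1+y/m)^(m*t), PV):
  t = 1.0000: CF_t = 44.000000, DF = 0.972763, PV = 42.801556
  t = 2.0000: CF_t = 44.000000, DF = 0.946267, PV = 41.635755
  t = 3.0000: CF_t = 44.000000, DF = 0.920493, PV = 40.501707
  t = 4.0000: CF_t = 44.000000, DF = 0.895422, PV = 39.398548
  t = 5.0000: CF_t = 44.000000, DF = 0.871033, PV = 38.325436
  t = 6.0000: CF_t = 44.000000, DF = 0.847308, PV = 37.281552
  t = 7.0000: CF_t = 44.000000, DF = 0.824230, PV = 36.266102
  t = 8.0000: CF_t = 44.000000, DF = 0.801780, PV = 35.278309
  t = 9.0000: CF_t = 44.000000, DF = 0.779941, PV = 34.317421
  t = 10.0000: CF_t = 1044.000000, DF = 0.758698, PV = 792.080555
Price P = sum_t PV_t = 1137.886943

Answer: Price = 1137.8869


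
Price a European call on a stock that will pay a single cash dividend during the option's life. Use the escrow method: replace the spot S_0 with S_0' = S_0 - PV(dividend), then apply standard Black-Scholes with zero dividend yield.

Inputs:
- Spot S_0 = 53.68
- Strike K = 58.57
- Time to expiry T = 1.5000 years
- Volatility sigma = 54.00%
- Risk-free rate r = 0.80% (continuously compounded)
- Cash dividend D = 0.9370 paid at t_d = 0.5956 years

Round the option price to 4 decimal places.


PV(D) = D * exp(-r * t_d) = 0.9370 * 0.99524653 = 0.93254600
S_0' = S_0 - PV(D) = 53.6800 - 0.93254600 = 52.74745400
d1 = (ln(S_0'/K) + (r + sigma^2/2)*T) / (sigma*sqrt(T)) = 0.19050511
d2 = d1 - sigma*sqrt(T) = -0.47085712
exp(-rT) = 0.98807171
N(d1) = 0.57554333; N(d2) = 0.31887139
C = S_0' * N(d1) - K * exp(-rT) * N(d2) = 52.74745400 * 0.57554333 - 58.5700 * 0.98807171 * 0.31887139 = 11.9049

Answer: Price = 11.9049


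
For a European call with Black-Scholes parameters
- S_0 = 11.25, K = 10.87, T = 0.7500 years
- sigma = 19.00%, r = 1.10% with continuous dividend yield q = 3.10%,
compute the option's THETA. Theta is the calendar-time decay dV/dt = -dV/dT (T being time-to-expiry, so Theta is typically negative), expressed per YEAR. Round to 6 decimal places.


Answer: Theta = -0.335098

Derivation:
d1 = 0.1999389964; d2 = 0.0353941697
phi(d1) = 0.3910474643; exp(-qT) = 0.9770181987; exp(-rT) = 0.9917839379
Theta = -S*exp(-qT)*phi(d1)*sigma/(2*sqrt(T)) - r*K*exp(-rT)*N(d2) + q*S*exp(-qT)*N(d1)
N(d1) = 0.5792358543; N(d2) = 0.5141172831; sqrt(T) = 0.8660254038
Term 1 = -11.2500 * 0.9770181987 * 0.3910474643 * 0.1900 / (2 * 0.8660254038) = -0.4714955774
Term 2 = -0.0110 * 10.8700 * 0.9917839379 * 0.5141172831 = -0.0609679375
Term 3 = 0.0310 * 11.2500 * 0.9770181987 * 0.5792358543 = 0.1973659849
Theta = -0.4714955774 + (-0.0609679375) + (0.1973659849) = -0.335098


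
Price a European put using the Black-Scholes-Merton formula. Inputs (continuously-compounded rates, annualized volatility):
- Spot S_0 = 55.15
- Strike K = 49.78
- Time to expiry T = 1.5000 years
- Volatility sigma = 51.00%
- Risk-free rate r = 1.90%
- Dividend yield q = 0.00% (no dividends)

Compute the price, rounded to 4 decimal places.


d1 = (ln(S/K) + (r - q + 0.5*sigma^2) * T) / (sigma * sqrt(T)) = 0.52194696
d2 = d1 - sigma * sqrt(T) = -0.10267293
exp(-rT) = 0.97190229; exp(-qT) = 1.00000000
P = K * exp(-rT) * N(-d2) - S_0 * exp(-qT) * N(-d1)
N(-d1) = 0.30085363; N(-d2) = 0.54088872
P = 49.7800 * 0.97190229 * 0.54088872 - 55.1500 * 1.00000000 * 0.30085363 = 9.5768

Answer: Price = 9.5768


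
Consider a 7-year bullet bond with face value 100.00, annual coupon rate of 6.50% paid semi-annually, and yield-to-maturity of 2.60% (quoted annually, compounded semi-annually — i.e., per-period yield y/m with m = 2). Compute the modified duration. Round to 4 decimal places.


Answer: Modified duration = 5.8128

Derivation:
Coupon per period c = face * coupon_rate / m = 3.250000
Periods per year m = 2; per-period yield y/m = 0.013000
Number of cashflows N = 14
Cashflows (t years, CF_t, discount factor 1/(1+y/m)^(m*t), PV):
  t = 0.5000: CF_t = 3.250000, DF = 0.987167, PV = 3.208292
  t = 1.0000: CF_t = 3.250000, DF = 0.974498, PV = 3.167120
  t = 1.5000: CF_t = 3.250000, DF = 0.961992, PV = 3.126475
  t = 2.0000: CF_t = 3.250000, DF = 0.949647, PV = 3.086353
  t = 2.5000: CF_t = 3.250000, DF = 0.937460, PV = 3.046745
  t = 3.0000: CF_t = 3.250000, DF = 0.925429, PV = 3.007646
  t = 3.5000: CF_t = 3.250000, DF = 0.913553, PV = 2.969048
  t = 4.0000: CF_t = 3.250000, DF = 0.901829, PV = 2.930946
  t = 4.5000: CF_t = 3.250000, DF = 0.890256, PV = 2.893333
  t = 5.0000: CF_t = 3.250000, DF = 0.878831, PV = 2.856202
  t = 5.5000: CF_t = 3.250000, DF = 0.867553, PV = 2.819548
  t = 6.0000: CF_t = 3.250000, DF = 0.856420, PV = 2.783364
  t = 6.5000: CF_t = 3.250000, DF = 0.845429, PV = 2.747645
  t = 7.0000: CF_t = 103.250000, DF = 0.834580, PV = 86.170344
Price P = sum_t PV_t = 124.813060
First compute Macaulay numerator sum_t t * PV_t:
  t * PV_t at t = 0.5000: 1.604146
  t * PV_t at t = 1.0000: 3.167120
  t * PV_t at t = 1.5000: 4.689713
  t * PV_t at t = 2.0000: 6.172706
  t * PV_t at t = 2.5000: 7.616863
  t * PV_t at t = 3.0000: 9.022937
  t * PV_t at t = 3.5000: 10.391669
  t * PV_t at t = 4.0000: 11.723783
  t * PV_t at t = 4.5000: 13.019996
  t * PV_t at t = 5.0000: 14.281010
  t * PV_t at t = 5.5000: 15.507513
  t * PV_t at t = 6.0000: 16.700184
  t * PV_t at t = 6.5000: 17.859690
  t * PV_t at t = 7.0000: 603.192406
Macaulay duration D = 734.949737 / 124.813060 = 5.888404
Modified duration = D / (1 + y/m) = 5.888404 / (1 + 0.013000) = 5.812837


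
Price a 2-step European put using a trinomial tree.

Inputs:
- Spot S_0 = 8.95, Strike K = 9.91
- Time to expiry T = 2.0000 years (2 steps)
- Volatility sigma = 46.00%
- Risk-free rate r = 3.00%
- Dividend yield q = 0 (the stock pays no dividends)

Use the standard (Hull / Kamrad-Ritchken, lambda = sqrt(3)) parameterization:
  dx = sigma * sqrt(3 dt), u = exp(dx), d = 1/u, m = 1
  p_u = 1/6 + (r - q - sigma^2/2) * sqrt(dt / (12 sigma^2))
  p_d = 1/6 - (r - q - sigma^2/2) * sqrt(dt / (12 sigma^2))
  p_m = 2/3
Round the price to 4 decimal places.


dt = T/N = 1.000000; dx = sigma*sqrt(3*dt) = 0.796743
u = exp(dx) = 2.218305; d = 1/u = 0.450795
p_u = 0.119098, p_m = 0.666667, p_d = 0.214235
Discount per step: exp(-r*dt) = 0.970446
Stock lattice S(k, j) with j the centered position index:
  k=0: S(0,+0) = 8.9500
  k=1: S(1,-1) = 4.0346; S(1,+0) = 8.9500; S(1,+1) = 19.8538
  k=2: S(2,-2) = 1.8188; S(2,-1) = 4.0346; S(2,+0) = 8.9500; S(2,+1) = 19.8538; S(2,+2) = 44.0418
Terminal payoffs V(N, j) = max(K - S_T, 0):
  V(2,-2) = 8.091218; V(2,-1) = 5.875388; V(2,+0) = 0.960000; V(2,+1) = 0.000000; V(2,+2) = 0.000000
Backward induction: V(k, j) = exp(-r*dt) * [p_u * V(k+1, j+1) + p_m * V(k+1, j) + p_d * V(k+1, j-1)]
  V(1,-1) = exp(-r*dt) * [p_u*0.960000 + p_m*5.875388 + p_d*8.091218] = 5.594312
  V(1,+0) = exp(-r*dt) * [p_u*0.000000 + p_m*0.960000 + p_d*5.875388] = 1.842600
  V(1,+1) = exp(-r*dt) * [p_u*0.000000 + p_m*0.000000 + p_d*0.960000] = 0.199588
  V(0,+0) = exp(-r*dt) * [p_u*0.199588 + p_m*1.842600 + p_d*5.594312] = 2.378241

Answer: Price = V(0,0) = 2.3782


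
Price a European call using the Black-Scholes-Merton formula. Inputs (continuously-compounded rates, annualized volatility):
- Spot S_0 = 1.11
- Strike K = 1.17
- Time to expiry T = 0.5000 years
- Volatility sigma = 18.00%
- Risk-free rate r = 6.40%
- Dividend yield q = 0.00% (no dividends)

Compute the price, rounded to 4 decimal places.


Answer: Price = 0.0461

Derivation:
d1 = (ln(S/K) + (r - q + 0.5*sigma^2) * T) / (sigma * sqrt(T)) = -0.09855288
d2 = d1 - sigma * sqrt(T) = -0.22583210
exp(-rT) = 0.96850658; exp(-qT) = 1.00000000
C = S_0 * exp(-qT) * N(d1) - K * exp(-rT) * N(d2)
N(d1) = 0.46074664; N(d2) = 0.41066601
C = 1.1100 * 1.00000000 * 0.46074664 - 1.1700 * 0.96850658 * 0.41066601 = 0.0461


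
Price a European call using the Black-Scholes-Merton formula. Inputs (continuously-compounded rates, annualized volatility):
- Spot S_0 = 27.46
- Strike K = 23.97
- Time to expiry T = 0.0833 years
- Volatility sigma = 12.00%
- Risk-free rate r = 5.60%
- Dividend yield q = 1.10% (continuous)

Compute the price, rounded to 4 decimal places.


d1 = (ln(S/K) + (r - q + 0.5*sigma^2) * T) / (sigma * sqrt(T)) = 4.05021824
d2 = d1 - sigma * sqrt(T) = 4.01558415
exp(-rT) = 0.99534606; exp(-qT) = 0.99908412
C = S_0 * exp(-qT) * N(d1) - K * exp(-rT) * N(d2)
N(d1) = 0.99997442; N(d2) = 0.99997035
C = 27.4600 * 0.99908412 * 0.99997442 - 23.9700 * 0.99534606 * 0.99997035 = 3.5764

Answer: Price = 3.5764


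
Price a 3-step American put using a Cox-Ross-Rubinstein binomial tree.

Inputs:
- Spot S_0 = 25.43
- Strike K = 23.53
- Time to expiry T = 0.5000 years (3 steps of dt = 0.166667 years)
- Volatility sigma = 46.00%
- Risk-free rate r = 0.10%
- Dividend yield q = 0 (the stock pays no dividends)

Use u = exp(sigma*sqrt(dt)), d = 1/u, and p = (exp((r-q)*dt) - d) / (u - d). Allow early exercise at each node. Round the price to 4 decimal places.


dt = T/N = 0.166667
u = exp(sigma*sqrt(dt)) = 1.206585; d = 1/u = 0.828785
p = (exp((r-q)*dt) - d) / (u - d) = 0.453630
Discount per step: exp(-r*dt) = 0.999833
Stock lattice S(k, i) with i counting down-moves:
  k=0: S(0,0) = 25.4300
  k=1: S(1,0) = 30.6835; S(1,1) = 21.0760
  k=2: S(2,0) = 37.0222; S(2,1) = 25.4300; S(2,2) = 17.4675
  k=3: S(3,0) = 44.6705; S(3,1) = 30.6835; S(3,2) = 21.0760; S(3,3) = 14.4768
Terminal payoffs V(N, i) = max(K - S_T, 0):
  V(3,0) = 0.000000; V(3,1) = 0.000000; V(3,2) = 2.453991; V(3,3) = 9.053206
Backward induction: V(k, i) = exp(-r*dt) * [p * V(k+1, i) + (1-p) * V(k+1, i+1)]; then take max(V_cont, immediate exercise) for American.
  V(2,0) = exp(-r*dt) * [p*0.000000 + (1-p)*0.000000] = 0.000000; exercise = 0.000000; V(2,0) = max -> 0.000000
  V(2,1) = exp(-r*dt) * [p*0.000000 + (1-p)*2.453991] = 1.340563; exercise = 0.000000; V(2,1) = max -> 1.340563
  V(2,2) = exp(-r*dt) * [p*2.453991 + (1-p)*9.053206] = 6.058594; exercise = 6.062515; V(2,2) = max -> 6.062515
  V(1,0) = exp(-r*dt) * [p*0.000000 + (1-p)*1.340563] = 0.732321; exercise = 0.000000; V(1,0) = max -> 0.732321
  V(1,1) = exp(-r*dt) * [p*1.340563 + (1-p)*6.062515] = 3.919842; exercise = 2.453991; V(1,1) = max -> 3.919842
  V(0,0) = exp(-r*dt) * [p*0.732321 + (1-p)*3.919842] = 2.473474; exercise = 0.000000; V(0,0) = max -> 2.473474

Answer: Price = V(0,0) = 2.4735


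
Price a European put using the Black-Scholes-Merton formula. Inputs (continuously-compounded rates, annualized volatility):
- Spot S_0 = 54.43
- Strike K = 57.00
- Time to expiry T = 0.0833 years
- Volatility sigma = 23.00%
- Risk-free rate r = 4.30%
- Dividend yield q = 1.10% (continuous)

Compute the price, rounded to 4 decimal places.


d1 = (ln(S/K) + (r - q + 0.5*sigma^2) * T) / (sigma * sqrt(T)) = -0.62165813
d2 = d1 - sigma * sqrt(T) = -0.68804013
exp(-rT) = 0.99642451; exp(-qT) = 0.99908412
P = K * exp(-rT) * N(-d2) - S_0 * exp(-qT) * N(-d1)
N(-d1) = 0.73291666; N(-d2) = 0.75428625
P = 57.0000 * 0.99642451 * 0.75428625 - 54.4300 * 0.99908412 * 0.73291666 = 2.9845

Answer: Price = 2.9845


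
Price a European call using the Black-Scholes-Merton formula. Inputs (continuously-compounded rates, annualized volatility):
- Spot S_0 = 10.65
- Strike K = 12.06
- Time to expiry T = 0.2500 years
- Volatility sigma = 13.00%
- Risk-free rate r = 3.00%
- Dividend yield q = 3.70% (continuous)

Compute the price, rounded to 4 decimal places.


Answer: Price = 0.0073

Derivation:
d1 = (ln(S/K) + (r - q + 0.5*sigma^2) * T) / (sigma * sqrt(T)) = -1.90725845
d2 = d1 - sigma * sqrt(T) = -1.97225845
exp(-rT) = 0.99252805; exp(-qT) = 0.99079265
C = S_0 * exp(-qT) * N(d1) - K * exp(-rT) * N(d2)
N(d1) = 0.02824356; N(d2) = 0.02429006
C = 10.6500 * 0.99079265 * 0.02824356 - 12.0600 * 0.99252805 * 0.02429006 = 0.0073


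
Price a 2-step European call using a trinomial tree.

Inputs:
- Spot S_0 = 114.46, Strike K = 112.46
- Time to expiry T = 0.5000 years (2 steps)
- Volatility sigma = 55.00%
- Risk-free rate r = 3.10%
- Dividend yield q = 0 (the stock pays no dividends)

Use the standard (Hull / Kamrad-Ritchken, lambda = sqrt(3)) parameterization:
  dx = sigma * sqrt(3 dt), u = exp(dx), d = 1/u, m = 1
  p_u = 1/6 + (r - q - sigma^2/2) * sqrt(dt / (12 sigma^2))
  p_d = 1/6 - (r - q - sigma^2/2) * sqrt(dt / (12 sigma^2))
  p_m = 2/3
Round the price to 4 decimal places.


dt = T/N = 0.250000; dx = sigma*sqrt(3*dt) = 0.476314
u = exp(dx) = 1.610128; d = 1/u = 0.621068
p_u = 0.135109, p_m = 0.666667, p_d = 0.198224
Discount per step: exp(-r*dt) = 0.992280
Stock lattice S(k, j) with j the centered position index:
  k=0: S(0,+0) = 114.4600
  k=1: S(1,-1) = 71.0875; S(1,+0) = 114.4600; S(1,+1) = 184.2953
  k=2: S(2,-2) = 44.1502; S(2,-1) = 71.0875; S(2,+0) = 114.4600; S(2,+1) = 184.2953; S(2,+2) = 296.7391
Terminal payoffs V(N, j) = max(S_T - K, 0):
  V(2,-2) = 0.000000; V(2,-1) = 0.000000; V(2,+0) = 2.000000; V(2,+1) = 71.835305; V(2,+2) = 184.279118
Backward induction: V(k, j) = exp(-r*dt) * [p_u * V(k+1, j+1) + p_m * V(k+1, j) + p_d * V(k+1, j-1)]
  V(1,-1) = exp(-r*dt) * [p_u*2.000000 + p_m*0.000000 + p_d*0.000000] = 0.268132
  V(1,+0) = exp(-r*dt) * [p_u*71.835305 + p_m*2.000000 + p_d*0.000000] = 10.953725
  V(1,+1) = exp(-r*dt) * [p_u*184.279118 + p_m*71.835305 + p_d*2.000000] = 72.619473
  V(0,+0) = exp(-r*dt) * [p_u*72.619473 + p_m*10.953725 + p_d*0.268132] = 17.034663

Answer: Price = V(0,0) = 17.0347


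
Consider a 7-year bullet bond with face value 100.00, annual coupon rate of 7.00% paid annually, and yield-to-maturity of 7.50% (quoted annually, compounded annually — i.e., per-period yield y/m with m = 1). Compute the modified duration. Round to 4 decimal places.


Coupon per period c = face * coupon_rate / m = 7.000000
Periods per year m = 1; per-period yield y/m = 0.075000
Number of cashflows N = 7
Cashflows (t years, CF_t, discount factor 1/(1+y/m)^(m*t), PV):
  t = 1.0000: CF_t = 7.000000, DF = 0.930233, PV = 6.511628
  t = 2.0000: CF_t = 7.000000, DF = 0.865333, PV = 6.057328
  t = 3.0000: CF_t = 7.000000, DF = 0.804961, PV = 5.634724
  t = 4.0000: CF_t = 7.000000, DF = 0.748801, PV = 5.241604
  t = 5.0000: CF_t = 7.000000, DF = 0.696559, PV = 4.875910
  t = 6.0000: CF_t = 7.000000, DF = 0.647962, PV = 4.535731
  t = 7.0000: CF_t = 107.000000, DF = 0.602755, PV = 64.494774
Price P = sum_t PV_t = 97.351699
First compute Macaulay numerator sum_t t * PV_t:
  t * PV_t at t = 1.0000: 6.511628
  t * PV_t at t = 2.0000: 12.114657
  t * PV_t at t = 3.0000: 16.904172
  t * PV_t at t = 4.0000: 20.966415
  t * PV_t at t = 5.0000: 24.379552
  t * PV_t at t = 6.0000: 27.214384
  t * PV_t at t = 7.0000: 451.463421
Macaulay duration D = 559.554228 / 97.351699 = 5.747760
Modified duration = D / (1 + y/m) = 5.747760 / (1 + 0.075000) = 5.346754

Answer: Modified duration = 5.3468


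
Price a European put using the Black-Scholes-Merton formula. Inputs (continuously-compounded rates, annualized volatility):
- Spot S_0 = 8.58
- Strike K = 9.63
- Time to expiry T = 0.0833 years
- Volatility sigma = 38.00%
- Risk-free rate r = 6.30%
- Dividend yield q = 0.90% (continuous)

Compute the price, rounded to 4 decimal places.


Answer: Price = 1.0869

Derivation:
d1 = (ln(S/K) + (r - q + 0.5*sigma^2) * T) / (sigma * sqrt(T)) = -0.95680169
d2 = d1 - sigma * sqrt(T) = -1.06647630
exp(-rT) = 0.99476585; exp(-qT) = 0.99925058
P = K * exp(-rT) * N(-d2) - S_0 * exp(-qT) * N(-d1)
N(-d1) = 0.83066632; N(-d2) = 0.85689581
P = 9.6300 * 0.99476585 * 0.85689581 - 8.5800 * 0.99925058 * 0.83066632 = 1.0869


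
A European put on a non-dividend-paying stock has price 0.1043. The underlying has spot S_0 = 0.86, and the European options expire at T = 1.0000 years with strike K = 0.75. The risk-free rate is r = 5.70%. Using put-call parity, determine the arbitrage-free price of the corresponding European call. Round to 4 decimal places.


Answer: Call price = 0.2559

Derivation:
Put-call parity: C - P = S_0 * exp(-qT) - K * exp(-rT).
S_0 * exp(-qT) = 0.8600 * 1.00000000 = 0.86000000
K * exp(-rT) = 0.7500 * 0.94459407 = 0.70844555
C = P + S*exp(-qT) - K*exp(-rT)
C = 0.1043 + 0.86000000 - 0.70844555 = 0.2559


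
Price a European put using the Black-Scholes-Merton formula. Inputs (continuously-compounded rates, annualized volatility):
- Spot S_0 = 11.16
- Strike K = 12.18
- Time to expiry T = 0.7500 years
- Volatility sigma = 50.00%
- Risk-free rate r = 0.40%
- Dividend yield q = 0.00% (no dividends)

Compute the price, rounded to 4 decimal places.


Answer: Price = 2.5262

Derivation:
d1 = (ln(S/K) + (r - q + 0.5*sigma^2) * T) / (sigma * sqrt(T)) = 0.02145594
d2 = d1 - sigma * sqrt(T) = -0.41155676
exp(-rT) = 0.99700450; exp(-qT) = 1.00000000
P = K * exp(-rT) * N(-d2) - S_0 * exp(-qT) * N(-d1)
N(-d1) = 0.49144097; N(-d2) = 0.65966784
P = 12.1800 * 0.99700450 * 0.65966784 - 11.1600 * 1.00000000 * 0.49144097 = 2.5262


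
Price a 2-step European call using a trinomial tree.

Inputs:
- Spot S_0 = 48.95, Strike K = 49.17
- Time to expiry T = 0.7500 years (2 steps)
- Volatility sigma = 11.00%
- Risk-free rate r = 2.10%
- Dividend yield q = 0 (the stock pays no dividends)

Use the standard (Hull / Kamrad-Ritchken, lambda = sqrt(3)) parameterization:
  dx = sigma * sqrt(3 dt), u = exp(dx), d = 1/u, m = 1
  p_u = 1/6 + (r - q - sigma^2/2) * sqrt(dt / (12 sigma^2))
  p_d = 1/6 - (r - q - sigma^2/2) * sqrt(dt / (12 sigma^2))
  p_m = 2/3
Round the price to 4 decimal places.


dt = T/N = 0.375000; dx = sigma*sqrt(3*dt) = 0.116673
u = exp(dx) = 1.123751; d = 1/u = 0.889876
p_u = 0.190692, p_m = 0.666667, p_d = 0.142641
Discount per step: exp(-r*dt) = 0.992156
Stock lattice S(k, j) with j the centered position index:
  k=0: S(0,+0) = 48.9500
  k=1: S(1,-1) = 43.5595; S(1,+0) = 48.9500; S(1,+1) = 55.0076
  k=2: S(2,-2) = 38.7625; S(2,-1) = 43.5595; S(2,+0) = 48.9500; S(2,+1) = 55.0076; S(2,+2) = 61.8149
Terminal payoffs V(N, j) = max(S_T - K, 0):
  V(2,-2) = 0.000000; V(2,-1) = 0.000000; V(2,+0) = 0.000000; V(2,+1) = 5.837635; V(2,+2) = 12.644911
Backward induction: V(k, j) = exp(-r*dt) * [p_u * V(k+1, j+1) + p_m * V(k+1, j) + p_d * V(k+1, j-1)]
  V(1,-1) = exp(-r*dt) * [p_u*0.000000 + p_m*0.000000 + p_d*0.000000] = 0.000000
  V(1,+0) = exp(-r*dt) * [p_u*5.837635 + p_m*0.000000 + p_d*0.000000] = 1.104460
  V(1,+1) = exp(-r*dt) * [p_u*12.644911 + p_m*5.837635 + p_d*0.000000] = 6.253601
  V(0,+0) = exp(-r*dt) * [p_u*6.253601 + p_m*1.104460 + p_d*0.000000] = 1.913690

Answer: Price = V(0,0) = 1.9137


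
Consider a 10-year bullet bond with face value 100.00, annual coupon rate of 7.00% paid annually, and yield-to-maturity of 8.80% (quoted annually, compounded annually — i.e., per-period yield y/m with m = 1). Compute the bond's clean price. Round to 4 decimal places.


Coupon per period c = face * coupon_rate / m = 7.000000
Periods per year m = 1; per-period yield y/m = 0.088000
Number of cashflows N = 10
Cashflows (t years, CF_t, discount factor 1/(1+y/m)^(m*t), PV):
  t = 1.0000: CF_t = 7.000000, DF = 0.919118, PV = 6.433824
  t = 2.0000: CF_t = 7.000000, DF = 0.844777, PV = 5.913441
  t = 3.0000: CF_t = 7.000000, DF = 0.776450, PV = 5.435148
  t = 4.0000: CF_t = 7.000000, DF = 0.713649, PV = 4.995540
  t = 5.0000: CF_t = 7.000000, DF = 0.655927, PV = 4.591489
  t = 6.0000: CF_t = 7.000000, DF = 0.602874, PV = 4.220119
  t = 7.0000: CF_t = 7.000000, DF = 0.554112, PV = 3.878786
  t = 8.0000: CF_t = 7.000000, DF = 0.509294, PV = 3.565060
  t = 9.0000: CF_t = 7.000000, DF = 0.468101, PV = 3.276710
  t = 10.0000: CF_t = 107.000000, DF = 0.430240, PV = 46.035708
Price P = sum_t PV_t = 88.345823

Answer: Price = 88.3458


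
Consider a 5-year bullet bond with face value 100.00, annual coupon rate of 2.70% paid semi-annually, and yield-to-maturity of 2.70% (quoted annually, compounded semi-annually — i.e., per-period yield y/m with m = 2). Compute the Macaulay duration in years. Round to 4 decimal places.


Coupon per period c = face * coupon_rate / m = 1.350000
Periods per year m = 2; per-period yield y/m = 0.013500
Number of cashflows N = 10
Cashflows (t years, CF_t, discount factor 1/(1+y/m)^(m*t), PV):
  t = 0.5000: CF_t = 1.350000, DF = 0.986680, PV = 1.332018
  t = 1.0000: CF_t = 1.350000, DF = 0.973537, PV = 1.314275
  t = 1.5000: CF_t = 1.350000, DF = 0.960569, PV = 1.296769
  t = 2.0000: CF_t = 1.350000, DF = 0.947774, PV = 1.279495
  t = 2.5000: CF_t = 1.350000, DF = 0.935150, PV = 1.262452
  t = 3.0000: CF_t = 1.350000, DF = 0.922694, PV = 1.245636
  t = 3.5000: CF_t = 1.350000, DF = 0.910403, PV = 1.229044
  t = 4.0000: CF_t = 1.350000, DF = 0.898276, PV = 1.212673
  t = 4.5000: CF_t = 1.350000, DF = 0.886311, PV = 1.196520
  t = 5.0000: CF_t = 101.350000, DF = 0.874505, PV = 88.631117
Price P = sum_t PV_t = 100.000000
Macaulay numerator sum_t t * PV_t:
  t * PV_t at t = 0.5000: 0.666009
  t * PV_t at t = 1.0000: 1.314275
  t * PV_t at t = 1.5000: 1.945153
  t * PV_t at t = 2.0000: 2.558991
  t * PV_t at t = 2.5000: 3.156131
  t * PV_t at t = 3.0000: 3.736909
  t * PV_t at t = 3.5000: 4.301655
  t * PV_t at t = 4.0000: 4.850692
  t * PV_t at t = 4.5000: 5.384340
  t * PV_t at t = 5.0000: 443.155585
Macaulay duration D = (sum_t t * PV_t) / P = 471.069740 / 100.000000 = 4.710697

Answer: Macaulay duration = 4.7107 years


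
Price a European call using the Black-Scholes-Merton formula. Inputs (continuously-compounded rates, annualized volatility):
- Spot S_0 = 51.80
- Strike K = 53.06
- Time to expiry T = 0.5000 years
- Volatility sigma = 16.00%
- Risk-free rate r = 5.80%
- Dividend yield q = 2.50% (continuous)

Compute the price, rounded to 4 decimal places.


d1 = (ln(S/K) + (r - q + 0.5*sigma^2) * T) / (sigma * sqrt(T)) = -0.01001616
d2 = d1 - sigma * sqrt(T) = -0.12315325
exp(-rT) = 0.97141646; exp(-qT) = 0.98757780
C = S_0 * exp(-qT) * N(d1) - K * exp(-rT) * N(d2)
N(d1) = 0.49600420; N(d2) = 0.45099287
C = 51.8000 * 0.98757780 * 0.49600420 - 53.0600 * 0.97141646 * 0.45099287 = 2.1282

Answer: Price = 2.1282


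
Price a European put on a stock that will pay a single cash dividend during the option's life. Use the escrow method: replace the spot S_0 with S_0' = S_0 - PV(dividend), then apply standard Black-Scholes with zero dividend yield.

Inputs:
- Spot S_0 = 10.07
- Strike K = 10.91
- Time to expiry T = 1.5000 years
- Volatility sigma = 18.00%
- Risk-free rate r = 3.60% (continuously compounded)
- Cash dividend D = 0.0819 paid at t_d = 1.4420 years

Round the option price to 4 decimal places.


Answer: Price = 1.0747

Derivation:
PV(D) = D * exp(-r * t_d) = 0.0819 * 0.94941241 = 0.07775688
S_0' = S_0 - PV(D) = 10.0700 - 0.07775688 = 9.99224312
d1 = (ln(S_0'/K) + (r + sigma^2/2)*T) / (sigma*sqrt(T)) = -0.04341356
d2 = d1 - sigma*sqrt(T) = -0.26386763
exp(-rT) = 0.94743211
N(-d1) = 0.51731406; N(-d2) = 0.60405904
P = K * exp(-rT) * N(-d2) - S_0' * N(-d1) = 10.9100 * 0.94743211 * 0.60405904 - 9.99224312 * 0.51731406 = 1.0747


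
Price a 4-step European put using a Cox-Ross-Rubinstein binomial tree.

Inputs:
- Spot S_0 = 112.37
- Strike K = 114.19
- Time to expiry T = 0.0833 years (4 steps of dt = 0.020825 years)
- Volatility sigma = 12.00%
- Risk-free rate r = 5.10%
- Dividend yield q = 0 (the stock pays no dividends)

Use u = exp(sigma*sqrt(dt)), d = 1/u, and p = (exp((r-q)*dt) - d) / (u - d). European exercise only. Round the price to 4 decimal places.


Answer: Price = V(0,0) = 2.4015

Derivation:
dt = T/N = 0.020825
u = exp(sigma*sqrt(dt)) = 1.017468; d = 1/u = 0.982832
p = (exp((r-q)*dt) - d) / (u - d) = 0.526351
Discount per step: exp(-r*dt) = 0.998938
Stock lattice S(k, i) with i counting down-moves:
  k=0: S(0,0) = 112.3700
  k=1: S(1,0) = 114.3329; S(1,1) = 110.4408
  k=2: S(2,0) = 116.3300; S(2,1) = 112.3700; S(2,2) = 108.5448
  k=3: S(3,0) = 118.3620; S(3,1) = 114.3329; S(3,2) = 110.4408; S(3,3) = 106.6813
  k=4: S(4,0) = 120.4296; S(4,1) = 116.3300; S(4,2) = 112.3700; S(4,3) = 108.5448; S(4,4) = 104.8498
Terminal payoffs V(N, i) = max(K - S_T, 0):
  V(4,0) = 0.000000; V(4,1) = 0.000000; V(4,2) = 1.820000; V(4,3) = 5.645209; V(4,4) = 9.340203
Backward induction: V(k, i) = exp(-r*dt) * [p * V(k+1, i) + (1-p) * V(k+1, i+1)].
  V(3,0) = exp(-r*dt) * [p*0.000000 + (1-p)*0.000000] = 0.000000
  V(3,1) = exp(-r*dt) * [p*0.000000 + (1-p)*1.820000] = 0.861126
  V(3,2) = exp(-r*dt) * [p*1.820000 + (1-p)*5.645209] = 3.627950
  V(3,3) = exp(-r*dt) * [p*5.645209 + (1-p)*9.340203] = 7.387488
  V(2,0) = exp(-r*dt) * [p*0.000000 + (1-p)*0.861126] = 0.407438
  V(2,1) = exp(-r*dt) * [p*0.861126 + (1-p)*3.627950] = 2.169324
  V(2,2) = exp(-r*dt) * [p*3.627950 + (1-p)*7.387488] = 5.402909
  V(1,0) = exp(-r*dt) * [p*0.407438 + (1-p)*2.169324] = 1.240635
  V(1,1) = exp(-r*dt) * [p*2.169324 + (1-p)*5.402909] = 3.696979
  V(0,0) = exp(-r*dt) * [p*1.240635 + (1-p)*3.696979] = 2.401527


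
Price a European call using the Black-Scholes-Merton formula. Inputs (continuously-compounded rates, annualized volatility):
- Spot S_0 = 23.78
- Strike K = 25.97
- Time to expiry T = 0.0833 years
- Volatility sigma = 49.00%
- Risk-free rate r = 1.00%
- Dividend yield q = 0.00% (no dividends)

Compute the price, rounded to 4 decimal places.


Answer: Price = 0.5755

Derivation:
d1 = (ln(S/K) + (r - q + 0.5*sigma^2) * T) / (sigma * sqrt(T)) = -0.54633426
d2 = d1 - sigma * sqrt(T) = -0.68775678
exp(-rT) = 0.99916735; exp(-qT) = 1.00000000
C = S_0 * exp(-qT) * N(d1) - K * exp(-rT) * N(d2)
N(d1) = 0.29241810; N(d2) = 0.24580298
C = 23.7800 * 1.00000000 * 0.29241810 - 25.9700 * 0.99916735 * 0.24580298 = 0.5755


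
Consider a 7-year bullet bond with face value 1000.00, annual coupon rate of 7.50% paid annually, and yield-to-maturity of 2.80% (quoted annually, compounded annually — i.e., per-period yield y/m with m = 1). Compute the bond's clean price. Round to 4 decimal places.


Coupon per period c = face * coupon_rate / m = 75.000000
Periods per year m = 1; per-period yield y/m = 0.028000
Number of cashflows N = 7
Cashflows (t years, CF_t, discount factor 1/(1+y/m)^(m*t), PV):
  t = 1.0000: CF_t = 75.000000, DF = 0.972763, PV = 72.957198
  t = 2.0000: CF_t = 75.000000, DF = 0.946267, PV = 70.970037
  t = 3.0000: CF_t = 75.000000, DF = 0.920493, PV = 69.037001
  t = 4.0000: CF_t = 75.000000, DF = 0.895422, PV = 67.156616
  t = 5.0000: CF_t = 75.000000, DF = 0.871033, PV = 65.327448
  t = 6.0000: CF_t = 75.000000, DF = 0.847308, PV = 63.548101
  t = 7.0000: CF_t = 1075.000000, DF = 0.824230, PV = 886.046800
Price P = sum_t PV_t = 1295.043202

Answer: Price = 1295.0432


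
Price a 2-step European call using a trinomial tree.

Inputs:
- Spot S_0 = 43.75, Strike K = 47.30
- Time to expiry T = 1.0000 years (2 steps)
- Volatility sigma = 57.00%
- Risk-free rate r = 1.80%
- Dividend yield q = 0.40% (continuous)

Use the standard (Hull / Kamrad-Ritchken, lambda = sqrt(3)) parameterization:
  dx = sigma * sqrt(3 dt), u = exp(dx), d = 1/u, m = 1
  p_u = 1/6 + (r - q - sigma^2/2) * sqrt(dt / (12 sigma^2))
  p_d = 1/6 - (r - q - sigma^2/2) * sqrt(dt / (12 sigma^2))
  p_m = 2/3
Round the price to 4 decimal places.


dt = T/N = 0.500000; dx = sigma*sqrt(3*dt) = 0.698105
u = exp(dx) = 2.009939; d = 1/u = 0.497527
p_u = 0.113505, p_m = 0.666667, p_d = 0.219828
Discount per step: exp(-r*dt) = 0.991040
Stock lattice S(k, j) with j the centered position index:
  k=0: S(0,+0) = 43.7500
  k=1: S(1,-1) = 21.7668; S(1,+0) = 43.7500; S(1,+1) = 87.9348
  k=2: S(2,-2) = 10.8296; S(2,-1) = 21.7668; S(2,+0) = 43.7500; S(2,+1) = 87.9348; S(2,+2) = 176.7437
Terminal payoffs V(N, j) = max(S_T - K, 0):
  V(2,-2) = 0.000000; V(2,-1) = 0.000000; V(2,+0) = 0.000000; V(2,+1) = 40.634849; V(2,+2) = 129.443719
Backward induction: V(k, j) = exp(-r*dt) * [p_u * V(k+1, j+1) + p_m * V(k+1, j) + p_d * V(k+1, j-1)]
  V(1,-1) = exp(-r*dt) * [p_u*0.000000 + p_m*0.000000 + p_d*0.000000] = 0.000000
  V(1,+0) = exp(-r*dt) * [p_u*40.634849 + p_m*0.000000 + p_d*0.000000] = 4.570929
  V(1,+1) = exp(-r*dt) * [p_u*129.443719 + p_m*40.634849 + p_d*0.000000] = 41.408036
  V(0,+0) = exp(-r*dt) * [p_u*41.408036 + p_m*4.570929 + p_d*0.000000] = 7.677886

Answer: Price = V(0,0) = 7.6779


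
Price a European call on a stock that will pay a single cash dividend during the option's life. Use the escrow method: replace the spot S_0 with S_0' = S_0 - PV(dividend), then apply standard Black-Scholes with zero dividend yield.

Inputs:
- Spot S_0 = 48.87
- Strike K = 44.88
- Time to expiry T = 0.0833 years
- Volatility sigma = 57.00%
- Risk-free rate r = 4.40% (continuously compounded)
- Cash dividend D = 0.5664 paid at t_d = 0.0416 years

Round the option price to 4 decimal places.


Answer: Price = 5.1722

Derivation:
PV(D) = D * exp(-r * t_d) = 0.5664 * 0.99817127 = 0.56536421
S_0' = S_0 - PV(D) = 48.8700 - 0.56536421 = 48.30463579
d1 = (ln(S_0'/K) + (r + sigma^2/2)*T) / (sigma*sqrt(T)) = 0.55152576
d2 = d1 - sigma*sqrt(T) = 0.38701385
exp(-rT) = 0.99634151
N(d1) = 0.70936334; N(d2) = 0.65062702
C = S_0' * N(d1) - K * exp(-rT) * N(d2) = 48.30463579 * 0.70936334 - 44.8800 * 0.99634151 * 0.65062702 = 5.1722


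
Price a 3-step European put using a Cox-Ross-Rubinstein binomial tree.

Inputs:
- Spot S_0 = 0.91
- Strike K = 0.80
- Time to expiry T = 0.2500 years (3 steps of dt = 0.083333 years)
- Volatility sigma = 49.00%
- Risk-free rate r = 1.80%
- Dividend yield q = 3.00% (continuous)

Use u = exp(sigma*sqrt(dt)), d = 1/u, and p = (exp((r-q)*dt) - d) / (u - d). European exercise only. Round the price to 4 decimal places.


dt = T/N = 0.083333
u = exp(sigma*sqrt(dt)) = 1.151944; d = 1/u = 0.868098
p = (exp((r-q)*dt) - d) / (u - d) = 0.461175
Discount per step: exp(-r*dt) = 0.998501
Stock lattice S(k, i) with i counting down-moves:
  k=0: S(0,0) = 0.9100
  k=1: S(1,0) = 1.0483; S(1,1) = 0.7900
  k=2: S(2,0) = 1.2075; S(2,1) = 0.9100; S(2,2) = 0.6858
  k=3: S(3,0) = 1.3910; S(3,1) = 1.0483; S(3,2) = 0.7900; S(3,3) = 0.5953
Terminal payoffs V(N, i) = max(K - S_T, 0):
  V(3,0) = 0.000000; V(3,1) = 0.000000; V(3,2) = 0.010031; V(3,3) = 0.204684
Backward induction: V(k, i) = exp(-r*dt) * [p * V(k+1, i) + (1-p) * V(k+1, i+1)].
  V(2,0) = exp(-r*dt) * [p*0.000000 + (1-p)*0.000000] = 0.000000
  V(2,1) = exp(-r*dt) * [p*0.000000 + (1-p)*0.010031] = 0.005397
  V(2,2) = exp(-r*dt) * [p*0.010031 + (1-p)*0.204684] = 0.114743
  V(1,0) = exp(-r*dt) * [p*0.000000 + (1-p)*0.005397] = 0.002904
  V(1,1) = exp(-r*dt) * [p*0.005397 + (1-p)*0.114743] = 0.064219
  V(0,0) = exp(-r*dt) * [p*0.002904 + (1-p)*0.064219] = 0.035888

Answer: Price = V(0,0) = 0.0359


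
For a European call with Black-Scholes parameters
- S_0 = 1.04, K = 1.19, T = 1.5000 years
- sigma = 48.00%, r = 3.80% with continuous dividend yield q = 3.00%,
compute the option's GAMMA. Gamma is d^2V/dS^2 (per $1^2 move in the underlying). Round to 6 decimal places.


d1 = 0.0851663872; d2 = -0.5027111511
phi(d1) = 0.3974980741; exp(-qT) = 0.9559974818; exp(-rT) = 0.9445940694
Gamma = exp(-qT) * phi(d1) / (S * sigma * sqrt(T)) = 0.9559974818 * 0.3974980741 / (1.0400 * 0.4800 * 1.2247448714) = 0.621544

Answer: Gamma = 0.621544


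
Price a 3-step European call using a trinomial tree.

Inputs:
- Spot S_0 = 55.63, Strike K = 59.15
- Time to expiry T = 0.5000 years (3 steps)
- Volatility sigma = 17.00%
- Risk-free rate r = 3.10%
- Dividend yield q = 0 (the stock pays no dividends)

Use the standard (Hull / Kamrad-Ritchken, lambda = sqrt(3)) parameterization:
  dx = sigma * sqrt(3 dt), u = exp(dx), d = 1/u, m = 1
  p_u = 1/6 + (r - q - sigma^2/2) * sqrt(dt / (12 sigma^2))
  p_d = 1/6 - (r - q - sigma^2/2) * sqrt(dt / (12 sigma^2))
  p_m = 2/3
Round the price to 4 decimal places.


Answer: Price = V(0,0) = 1.7304

Derivation:
dt = T/N = 0.166667; dx = sigma*sqrt(3*dt) = 0.120208
u = exp(dx) = 1.127732; d = 1/u = 0.886736
p_u = 0.178140, p_m = 0.666667, p_d = 0.155194
Discount per step: exp(-r*dt) = 0.994847
Stock lattice S(k, j) with j the centered position index:
  k=0: S(0,+0) = 55.6300
  k=1: S(1,-1) = 49.3291; S(1,+0) = 55.6300; S(1,+1) = 62.7357
  k=2: S(2,-2) = 43.7419; S(2,-1) = 49.3291; S(2,+0) = 55.6300; S(2,+1) = 62.7357; S(2,+2) = 70.7490
  k=3: S(3,-3) = 38.7875; S(3,-2) = 43.7419; S(3,-1) = 49.3291; S(3,+0) = 55.6300; S(3,+1) = 62.7357; S(3,+2) = 70.7490; S(3,+3) = 79.7859
Terminal payoffs V(N, j) = max(S_T - K, 0):
  V(3,-3) = 0.000000; V(3,-2) = 0.000000; V(3,-1) = 0.000000; V(3,+0) = 0.000000; V(3,+1) = 3.585707; V(3,+2) = 11.599037; V(3,+3) = 20.635923
Backward induction: V(k, j) = exp(-r*dt) * [p_u * V(k+1, j+1) + p_m * V(k+1, j) + p_d * V(k+1, j-1)]
  V(2,-2) = exp(-r*dt) * [p_u*0.000000 + p_m*0.000000 + p_d*0.000000] = 0.000000
  V(2,-1) = exp(-r*dt) * [p_u*0.000000 + p_m*0.000000 + p_d*0.000000] = 0.000000
  V(2,+0) = exp(-r*dt) * [p_u*3.585707 + p_m*0.000000 + p_d*0.000000] = 0.635465
  V(2,+1) = exp(-r*dt) * [p_u*11.599037 + p_m*3.585707 + p_d*0.000000] = 4.433755
  V(2,+2) = exp(-r*dt) * [p_u*20.635923 + p_m*11.599037 + p_d*3.585707] = 11.903589
  V(1,-1) = exp(-r*dt) * [p_u*0.635465 + p_m*0.000000 + p_d*0.000000] = 0.112618
  V(1,+0) = exp(-r*dt) * [p_u*4.433755 + p_m*0.635465 + p_d*0.000000] = 1.207219
  V(1,+1) = exp(-r*dt) * [p_u*11.903589 + p_m*4.433755 + p_d*0.635465] = 5.148291
  V(0,+0) = exp(-r*dt) * [p_u*5.148291 + p_m*1.207219 + p_d*0.112618] = 1.730442


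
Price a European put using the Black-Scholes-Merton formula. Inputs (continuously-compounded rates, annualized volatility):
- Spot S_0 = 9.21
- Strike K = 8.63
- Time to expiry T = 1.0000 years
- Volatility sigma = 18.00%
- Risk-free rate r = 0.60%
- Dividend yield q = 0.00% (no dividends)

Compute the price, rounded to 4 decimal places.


Answer: Price = 0.3709

Derivation:
d1 = (ln(S/K) + (r - q + 0.5*sigma^2) * T) / (sigma * sqrt(T)) = 0.48469636
d2 = d1 - sigma * sqrt(T) = 0.30469636
exp(-rT) = 0.99401796; exp(-qT) = 1.00000000
P = K * exp(-rT) * N(-d2) - S_0 * exp(-qT) * N(-d1)
N(-d1) = 0.31394587; N(-d2) = 0.38029871
P = 8.6300 * 0.99401796 * 0.38029871 - 9.2100 * 1.00000000 * 0.31394587 = 0.3709
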